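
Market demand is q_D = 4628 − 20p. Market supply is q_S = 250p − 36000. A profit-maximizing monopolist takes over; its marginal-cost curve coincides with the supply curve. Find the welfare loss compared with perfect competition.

16348.29

In inverse form: demand p = 231.4 − 0.05q, supply p = 144 + 0.004q.
Competitive equilibrium: 231.4 − 0.05q = 144 + 0.004q → q* = 1618.51852, p* = 150.47407.
Marginal revenue: MR = 231.4 − 0.1q. Set MR = MC: 231.4 − 0.1q = 144 + 0.004q → q_m = 840.38462.
Price p_m = 231.4 − 0.05·840.38462 = 189.38077; MC(q_m) = 144 + 0.004·840.38462 = 147.36154.
Competitive q* = 1618.51852, so Δq = 778.1339; wedge = 189.38077 − 147.36154 = 42.01923.
The triangle = ½ × 778.1339 × 42.01923 = 16348.29.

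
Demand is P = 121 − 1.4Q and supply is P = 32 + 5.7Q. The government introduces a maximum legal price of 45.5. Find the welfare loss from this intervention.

366.94

Competitive equilibrium: 121 − 1.4Q = 32 + 5.7Q → Q* = 12.5352, P* = 103.4507.
At the ceiling P = 45.5, quantity supplied = (45.5 − 32)/5.7 = 2.3684.
Willingness to pay at Q' = 2.3684: 121 − 1.4·2.3684 = 117.6842.
ΔQ = 12.5352 − 2.3684 = 10.1668; wedge = 117.6842 − 45.5 = 72.1842.
DWL = ½ × 10.1668 × 72.1842 = 366.94.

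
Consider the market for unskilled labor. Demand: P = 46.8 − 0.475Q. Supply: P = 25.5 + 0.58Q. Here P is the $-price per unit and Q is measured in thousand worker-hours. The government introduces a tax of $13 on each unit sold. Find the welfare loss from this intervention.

$80.09 thousand

Competitive equilibrium: 46.8 − 0.475Q = 25.5 + 0.58Q → Q* = 20.1896, P* = 37.21.
With the tax, the buyer price exceeds the seller price by 13: (46.8 − 0.475Q) − (25.5 + 0.58Q) = 13 → Q' = 7.8673.
ΔQ = 20.1896 − 7.8673 = 12.3223; the wedge equals the tax, 13.
Welfare loss = ½ × 12.3223 × 13 = $80.09 thousand.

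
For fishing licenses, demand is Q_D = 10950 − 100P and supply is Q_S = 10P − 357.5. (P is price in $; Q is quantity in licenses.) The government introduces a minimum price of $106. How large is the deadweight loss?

$5648.01

In inverse form: demand P = 109.5 − 0.01Q, supply P = 35.75 + 0.1Q.
Competitive equilibrium: 109.5 − 0.01Q = 35.75 + 0.1Q → Q* = 670.4545, P* = 102.7955.
At the floor P = 106, quantity demanded = (109.5 − 106)/0.01 = 350.
Sellers' marginal cost at Q' = 350: 35.75 + 0.1·350 = 70.75.
ΔQ = 670.4545 − 350 = 320.4545; wedge = 106 − 70.75 = 35.25.
Welfare loss = ½ × 320.4545 × 35.25 = $5648.01.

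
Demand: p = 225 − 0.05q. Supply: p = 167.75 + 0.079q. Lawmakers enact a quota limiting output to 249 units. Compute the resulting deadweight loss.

2447.55

Competitive equilibrium: 225 − 0.05q = 167.75 + 0.079q → q* = 443.79845, p* = 202.81008.
At q = 249: demand price = 225 − 0.05·249 = 212.55; supply price = 167.75 + 0.079·249 = 187.421.
Δq = 443.79845 − 249 = 194.79845; wedge = 212.55 − 187.421 = 25.129.
Welfare loss = ½ × 194.79845 × 25.129 = 2447.55.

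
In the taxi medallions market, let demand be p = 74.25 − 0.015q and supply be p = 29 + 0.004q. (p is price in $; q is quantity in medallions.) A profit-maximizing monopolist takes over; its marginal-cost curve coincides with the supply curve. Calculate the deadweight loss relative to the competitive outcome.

$10487.65

Competitive equilibrium: 74.25 − 0.015q = 29 + 0.004q → q* = 2381.57895, p* = 38.52632.
Marginal revenue: MR = 74.25 − 0.03q. Set MR = MC: 74.25 − 0.03q = 29 + 0.004q → q_m = 1330.88235.
Price p_m = 74.25 − 0.015·1330.88235 = 54.28676; MC(q_m) = 29 + 0.004·1330.88235 = 34.32353.
Competitive q* = 2381.57895, so Δq = 1050.6966; wedge = 54.28676 − 34.32353 = 19.96323.
DWL = ½ × 1050.6966 × 19.96323 = $10487.65.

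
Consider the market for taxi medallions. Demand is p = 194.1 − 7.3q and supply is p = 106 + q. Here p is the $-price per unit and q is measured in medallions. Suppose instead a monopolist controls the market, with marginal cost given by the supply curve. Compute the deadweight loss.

Competitive equilibrium: 194.1 − 7.3q = 106 + q → q* = 10.6145, p* = 116.6145.
Marginal revenue: MR = 194.1 − 14.6q. Set MR = MC: 194.1 − 14.6q = 106 + q → q_m = 5.6474.
Price p_m = 194.1 − 7.3·5.6474 = 152.874; MC(q_m) = 106 + 1·5.6474 = 111.6474.
Competitive q* = 10.6145, so Δq = 4.9671; wedge = 152.874 − 111.6474 = 41.2266.
Welfare loss = ½ × 4.9671 × 41.2266 = $102.39.

$102.39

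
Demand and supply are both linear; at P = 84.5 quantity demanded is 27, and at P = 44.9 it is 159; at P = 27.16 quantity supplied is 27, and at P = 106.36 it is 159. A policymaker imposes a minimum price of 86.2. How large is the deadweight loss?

2165.97

Demand slope = (44.9 − 84.5)/(159 − 27) = −0.3, so P = 92.6 − 0.3Q.
Supply slope = (106.36 − 27.16)/(159 − 27) = 0.6, so P = 10.96 + 0.6Q.
Competitive equilibrium: 92.6 − 0.3Q = 10.96 + 0.6Q → Q* = 90.7111, P* = 65.3867.
At the floor P = 86.2, quantity demanded = (92.6 − 86.2)/0.3 = 21.3333.
Sellers' marginal cost at Q' = 21.3333: 10.96 + 0.6·21.3333 = 23.76.
ΔQ = 90.7111 − 21.3333 = 69.3778; wedge = 86.2 − 23.76 = 62.44.
Welfare loss = ½ × 69.3778 × 62.44 = 2165.97.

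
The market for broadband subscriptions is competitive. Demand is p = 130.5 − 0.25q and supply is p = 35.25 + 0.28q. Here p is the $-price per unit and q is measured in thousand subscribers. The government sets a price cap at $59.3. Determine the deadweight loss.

$2332.79 thousand

Competitive equilibrium: 130.5 − 0.25q = 35.25 + 0.28q → q* = 179.717, p* = 85.5708.
At the ceiling p = 59.3, quantity supplied = (59.3 − 35.25)/0.28 = 85.8929.
Willingness to pay at q' = 85.8929: 130.5 − 0.25·85.8929 = 109.0268.
Δq = 179.717 − 85.8929 = 93.8241; wedge = 109.0268 − 59.3 = 49.7268.
Welfare loss = ½ × 93.8241 × 49.7268 = $2332.79 thousand.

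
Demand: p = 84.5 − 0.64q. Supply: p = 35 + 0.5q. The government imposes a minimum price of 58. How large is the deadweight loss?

2.31

Competitive equilibrium: 84.5 − 0.64q = 35 + 0.5q → q* = 43.4211, p* = 56.7105.
At the floor p = 58, quantity demanded = (84.5 − 58)/0.64 = 41.4063.
Sellers' marginal cost at q' = 41.4063: 35 + 0.5·41.4063 = 55.7032.
Δq = 43.4211 − 41.4063 = 2.0148; wedge = 58 − 55.7032 = 2.2968.
DWL = ½ × 2.0148 × 2.2968 = 2.31.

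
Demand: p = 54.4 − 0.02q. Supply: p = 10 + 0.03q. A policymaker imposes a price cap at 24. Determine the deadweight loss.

Competitive equilibrium: 54.4 − 0.02q = 10 + 0.03q → q* = 888, p* = 36.64.
At the ceiling p = 24, quantity supplied = (24 − 10)/0.03 = 466.666667.
Willingness to pay at q' = 466.666667: 54.4 − 0.02·466.666667 = 45.066667.
Δq = 888 − 466.666667 = 421.333333; wedge = 45.066667 − 24 = 21.066667.
Welfare loss = ½ × 421.333333 × 21.066667 = 4438.04.

4438.04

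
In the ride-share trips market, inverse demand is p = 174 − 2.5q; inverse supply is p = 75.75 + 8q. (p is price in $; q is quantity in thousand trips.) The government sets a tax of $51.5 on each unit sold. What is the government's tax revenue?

Competitive equilibrium: 174 − 2.5q = 75.75 + 8q → q* = 9.3571, p* = 150.6071.
With the tax, the buyer price exceeds the seller price by 51.5: (174 − 2.5q) − (75.75 + 8q) = 51.5 → q' = 4.4524.
Tax revenue = 51.5 × 4.4524 = $229.30 thousand.

$229.30 thousand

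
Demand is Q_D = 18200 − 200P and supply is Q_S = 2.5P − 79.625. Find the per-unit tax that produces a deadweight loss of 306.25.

In inverse form: demand P = 91 − 0.005Q, supply P = 31.85 + 0.4Q.
Competitive equilibrium: 91 − 0.005Q = 31.85 + 0.4Q → Q* = 146.0494, P* = 90.2698.
A tax t gives ΔQ = t/0.405 and wedge t, so DWL = t²/0.81.
t²/0.81 = 306.25 → t² = 248.0625 → t = 15.75.

15.75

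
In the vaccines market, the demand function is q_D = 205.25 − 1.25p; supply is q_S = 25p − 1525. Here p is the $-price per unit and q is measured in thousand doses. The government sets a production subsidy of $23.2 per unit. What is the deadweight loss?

In inverse form: demand p = 164.2 − 0.8q, supply p = 61 + 0.04q.
Competitive equilibrium: 164.2 − 0.8q = 61 + 0.04q → q* = 122.8571, p* = 65.9143.
The subsidy lowers effective supply by 23.2: p = 37.8 + 0.04q.
New quantity: 164.2 − 0.8q = 37.8 + 0.04q → q' = 150.4762.
Overproduction Δq = 150.4762 − 122.8571 = 27.6191; wedge = subsidy = 23.2.
Deadweight loss = ½ × 27.6191 × 23.2 = $320.38 thousand.

$320.38 thousand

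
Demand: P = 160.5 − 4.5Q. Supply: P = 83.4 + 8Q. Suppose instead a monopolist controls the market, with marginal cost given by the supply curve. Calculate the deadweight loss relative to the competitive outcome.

16.66

Competitive equilibrium: 160.5 − 4.5Q = 83.4 + 8Q → Q* = 6.168, P* = 132.744.
Marginal revenue: MR = 160.5 − 9Q. Set MR = MC: 160.5 − 9Q = 83.4 + 8Q → Q_m = 4.5353.
Price P_m = 160.5 − 4.5·4.5353 = 140.0912; MC(Q_m) = 83.4 + 8·4.5353 = 119.6824.
Competitive Q* = 6.168, so ΔQ = 1.6327; wedge = 140.0912 − 119.6824 = 20.4088.
Deadweight loss = ½ × 1.6327 × 20.4088 = 16.66.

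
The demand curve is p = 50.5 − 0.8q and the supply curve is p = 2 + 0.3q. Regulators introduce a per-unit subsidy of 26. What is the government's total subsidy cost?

Competitive equilibrium: 50.5 − 0.8q = 2 + 0.3q → q* = 44.0909, p* = 15.2273.
The subsidy lowers effective supply by 26: p = 0.3q − 24.
New quantity: 50.5 − 0.8q = 0.3q − 24 → q' = 67.7273.
Total subsidy cost = 26 × 67.7273 = 1760.91.

1760.91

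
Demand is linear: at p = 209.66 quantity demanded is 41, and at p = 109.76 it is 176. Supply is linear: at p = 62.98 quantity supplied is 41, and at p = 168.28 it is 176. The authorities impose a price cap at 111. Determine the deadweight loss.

Demand slope = (109.76 − 209.66)/(176 − 41) = −0.74, so p = 240 − 0.74q.
Supply slope = (168.28 − 62.98)/(176 − 41) = 0.78, so p = 31 + 0.78q.
Competitive equilibrium: 240 − 0.74q = 31 + 0.78q → q* = 137.5, p* = 138.25.
At the ceiling p = 111, quantity supplied = (111 − 31)/0.78 = 102.5641.
Willingness to pay at q' = 102.5641: 240 − 0.74·102.5641 = 164.1026.
Δq = 137.5 − 102.5641 = 34.9359; wedge = 164.1026 − 111 = 53.1026.
Deadweight loss = ½ × 34.9359 × 53.1026 = 927.59.

927.59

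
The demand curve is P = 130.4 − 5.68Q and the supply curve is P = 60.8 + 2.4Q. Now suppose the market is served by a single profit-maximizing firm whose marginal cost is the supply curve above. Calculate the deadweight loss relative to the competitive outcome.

51.08

Competitive equilibrium: 130.4 − 5.68Q = 60.8 + 2.4Q → Q* = 8.6139, P* = 81.4733.
Marginal revenue: MR = 130.4 − 11.36Q. Set MR = MC: 130.4 − 11.36Q = 60.8 + 2.4Q → Q_m = 5.0581.
Price P_m = 130.4 − 5.68·5.0581 = 101.67; MC(Q_m) = 60.8 + 2.4·5.0581 = 72.9394.
Competitive Q* = 8.6139, so ΔQ = 3.5558; wedge = 101.67 − 72.9394 = 28.7306.
Deadweight loss = ½ × 3.5558 × 28.7306 = 51.08.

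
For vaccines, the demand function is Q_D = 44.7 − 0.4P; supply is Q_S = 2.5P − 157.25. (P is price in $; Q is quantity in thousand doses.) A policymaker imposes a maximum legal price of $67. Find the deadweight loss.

$63.06 thousand

In inverse form: demand P = 111.75 − 2.5Q, supply P = 62.9 + 0.4Q.
Competitive equilibrium: 111.75 − 2.5Q = 62.9 + 0.4Q → Q* = 16.8448, P* = 69.6379.
At the ceiling P = 67, quantity supplied = (67 − 62.9)/0.4 = 10.25.
Willingness to pay at Q' = 10.25: 111.75 − 2.5·10.25 = 86.125.
ΔQ = 16.8448 − 10.25 = 6.5948; wedge = 86.125 − 67 = 19.125.
The triangle = ½ × 6.5948 × 19.125 = $63.06 thousand.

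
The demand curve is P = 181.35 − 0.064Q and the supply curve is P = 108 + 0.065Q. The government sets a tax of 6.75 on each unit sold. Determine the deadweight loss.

176.60

Competitive equilibrium: 181.35 − 0.064Q = 108 + 0.065Q → Q* = 568.6047, P* = 144.9593.
With the tax, the buyer price exceeds the seller price by 6.75: (181.35 − 0.064Q) − (108 + 0.065Q) = 6.75 → Q' = 516.2791.
ΔQ = 568.6047 − 516.2791 = 52.3256; the wedge equals the tax, 6.75.
The triangle = ½ × 52.3256 × 6.75 = 176.60.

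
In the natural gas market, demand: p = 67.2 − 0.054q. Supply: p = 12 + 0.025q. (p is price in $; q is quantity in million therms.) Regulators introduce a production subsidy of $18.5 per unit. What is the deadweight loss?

$2166.14 million

Competitive equilibrium: 67.2 − 0.054q = 12 + 0.025q → q* = 698.7342, p* = 29.4684.
The subsidy lowers effective supply by 18.5: p = 0.025q − 6.5.
New quantity: 67.2 − 0.054q = 0.025q − 6.5 → q' = 932.9114.
Overproduction Δq = 932.9114 − 698.7342 = 234.1772; wedge = subsidy = 18.5.
Welfare loss = ½ × 234.1772 × 18.5 = $2166.14 million.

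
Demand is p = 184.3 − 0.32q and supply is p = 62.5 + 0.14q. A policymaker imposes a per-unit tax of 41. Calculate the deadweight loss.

Competitive equilibrium: 184.3 − 0.32q = 62.5 + 0.14q → q* = 264.7826, p* = 99.5696.
With the tax, the buyer price exceeds the seller price by 41: (184.3 − 0.32q) − (62.5 + 0.14q) = 41 → q' = 175.6522.
Δq = 264.7826 − 175.6522 = 89.1304; the wedge equals the tax, 41.
Welfare loss = ½ × 89.1304 × 41 = 1827.17.

1827.17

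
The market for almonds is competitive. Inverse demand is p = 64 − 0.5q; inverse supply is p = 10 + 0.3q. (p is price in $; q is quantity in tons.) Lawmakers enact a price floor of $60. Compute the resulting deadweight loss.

$1416.10

Competitive equilibrium: 64 − 0.5q = 10 + 0.3q → q* = 67.5, p* = 30.25.
At the floor p = 60, quantity demanded = (64 − 60)/0.5 = 8.
Sellers' marginal cost at q' = 8: 10 + 0.3·8 = 12.4.
Δq = 67.5 − 8 = 59.5; wedge = 60 − 12.4 = 47.6.
Welfare loss = ½ × 59.5 × 47.6 = $1416.10.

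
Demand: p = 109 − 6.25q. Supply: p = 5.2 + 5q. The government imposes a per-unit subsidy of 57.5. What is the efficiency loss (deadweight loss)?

Competitive equilibrium: 109 − 6.25q = 5.2 + 5q → q* = 9.2267, p* = 51.3333.
The subsidy lowers effective supply by 57.5: p = 5q − 52.3.
New quantity: 109 − 6.25q = 5q − 52.3 → q' = 14.3378.
Overproduction Δq = 14.3378 − 9.2267 = 5.1111; wedge = subsidy = 57.5.
DWL = ½ × 5.1111 × 57.5 = 146.94.

146.94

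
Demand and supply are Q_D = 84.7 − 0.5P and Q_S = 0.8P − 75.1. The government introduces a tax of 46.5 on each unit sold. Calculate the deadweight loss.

In inverse form: demand P = 169.4 − 2Q, supply P = 93.875 + 1.25Q.
Competitive equilibrium: 169.4 − 2Q = 93.875 + 1.25Q → Q* = 23.2385, P* = 122.9231.
With the tax, the buyer price exceeds the seller price by 46.5: (169.4 − 2Q) − (93.875 + 1.25Q) = 46.5 → Q' = 8.9308.
ΔQ = 23.2385 − 8.9308 = 14.3077; the wedge equals the tax, 46.5.
The triangle = ½ × 14.3077 × 46.5 = 332.65.

332.65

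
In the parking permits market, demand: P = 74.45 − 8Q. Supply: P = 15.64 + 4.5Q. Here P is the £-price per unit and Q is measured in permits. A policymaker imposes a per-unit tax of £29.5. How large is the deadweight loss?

Competitive equilibrium: 74.45 − 8Q = 15.64 + 4.5Q → Q* = 4.7048, P* = 36.8116.
With the tax, the buyer price exceeds the seller price by 29.5: (74.45 − 8Q) − (15.64 + 4.5Q) = 29.5 → Q' = 2.3448.
ΔQ = 4.7048 − 2.3448 = 2.36; the wedge equals the tax, 29.5.
DWL = ½ × 2.36 × 29.5 = £34.81.

£34.81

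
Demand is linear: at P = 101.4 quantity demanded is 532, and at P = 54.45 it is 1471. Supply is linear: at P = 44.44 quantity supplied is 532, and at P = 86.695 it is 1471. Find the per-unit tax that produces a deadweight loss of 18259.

58.9

Demand slope = (54.45 − 101.4)/(1471 − 532) = −0.05, so P = 128 − 0.05Q.
Supply slope = (86.695 − 44.44)/(1471 − 532) = 0.045, so P = 20.5 + 0.045Q.
Competitive equilibrium: 128 − 0.05Q = 20.5 + 0.045Q → Q* = 1131.5789, P* = 71.4211.
A tax t gives ΔQ = t/0.095 and wedge t, so DWL = t²/0.19.
t²/0.19 = 18259 → t² = 3469.21 → t = 58.9.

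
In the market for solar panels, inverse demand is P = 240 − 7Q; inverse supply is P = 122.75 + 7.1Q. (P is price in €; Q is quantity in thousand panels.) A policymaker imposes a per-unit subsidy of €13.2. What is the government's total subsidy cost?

Competitive equilibrium: 240 − 7Q = 122.75 + 7.1Q → Q* = 8.3156, P* = 181.7908.
The subsidy lowers effective supply by 13.2: P = 109.55 + 7.1Q.
New quantity: 240 − 7Q = 109.55 + 7.1Q → Q' = 9.2518.
Total subsidy cost = 13.2 × 9.2518 = €122.12 thousand.

€122.12 thousand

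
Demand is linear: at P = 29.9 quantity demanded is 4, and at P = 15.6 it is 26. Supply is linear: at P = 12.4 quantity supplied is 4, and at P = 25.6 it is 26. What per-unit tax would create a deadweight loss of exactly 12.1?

5.5

Demand slope = (15.6 − 29.9)/(26 − 4) = −0.65, so P = 32.5 − 0.65Q.
Supply slope = (25.6 − 12.4)/(26 − 4) = 0.6, so P = 10 + 0.6Q.
Competitive equilibrium: 32.5 − 0.65Q = 10 + 0.6Q → Q* = 18, P* = 20.8.
A tax t gives ΔQ = t/1.25 and wedge t, so DWL = t²/2.5.
t²/2.5 = 12.1 → t² = 30.25 → t = 5.5.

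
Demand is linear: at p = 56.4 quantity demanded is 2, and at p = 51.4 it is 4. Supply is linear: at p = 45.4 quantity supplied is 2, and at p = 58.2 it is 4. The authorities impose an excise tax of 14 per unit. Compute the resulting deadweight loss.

Demand slope = (51.4 − 56.4)/(4 − 2) = −2.5, so p = 61.4 − 2.5q.
Supply slope = (58.2 − 45.4)/(4 − 2) = 6.4, so p = 32.6 + 6.4q.
Competitive equilibrium: 61.4 − 2.5q = 32.6 + 6.4q → q* = 3.236, p* = 53.3101.
With the tax, the buyer price exceeds the seller price by 14: (61.4 − 2.5q) − (32.6 + 6.4q) = 14 → q' = 1.6629.
Δq = 3.236 − 1.6629 = 1.5731; the wedge equals the tax, 14.
Deadweight loss = ½ × 1.5731 × 14 = 11.01.

11.01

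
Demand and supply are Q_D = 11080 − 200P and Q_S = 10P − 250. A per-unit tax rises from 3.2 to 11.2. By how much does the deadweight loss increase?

In inverse form: demand P = 55.4 − 0.005Q, supply P = 25 + 0.1Q.
Competitive equilibrium: 55.4 − 0.005Q = 25 + 0.1Q → Q* = 289.5238, P* = 53.9524.
For a per-unit tax t: ΔQ = t/0.105, so DWL = ½·t·(t/0.105) = t²/0.21.
At t = 3.2: DWL = 48.762. At t = 11.2: DWL = 597.333.
Increase = 597.333 − 48.762 = 548.57.

548.57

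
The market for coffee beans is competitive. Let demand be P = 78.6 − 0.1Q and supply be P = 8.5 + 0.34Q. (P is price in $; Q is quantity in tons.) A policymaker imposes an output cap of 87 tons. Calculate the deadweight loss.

$1150.58

Competitive equilibrium: 78.6 − 0.1Q = 8.5 + 0.34Q → Q* = 159.3182, P* = 62.6682.
At Q = 87: demand price = 78.6 − 0.1·87 = 69.9; supply price = 8.5 + 0.34·87 = 38.08.
ΔQ = 159.3182 − 87 = 72.3182; wedge = 69.9 − 38.08 = 31.82.
Welfare loss = ½ × 72.3182 × 31.82 = $1150.58.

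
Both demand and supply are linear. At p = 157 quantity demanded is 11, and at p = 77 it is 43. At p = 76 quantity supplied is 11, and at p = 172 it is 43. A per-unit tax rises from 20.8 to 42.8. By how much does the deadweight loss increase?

127.20

Demand slope = (77 − 157)/(43 − 11) = −2.5, so p = 184.5 − 2.5q.
Supply slope = (172 − 76)/(43 − 11) = 3, so p = 43 + 3q.
Competitive equilibrium: 184.5 − 2.5q = 43 + 3q → q* = 25.7273, p* = 120.1818.
For a per-unit tax t: Δq = t/5.5, so DWL = ½·t·(t/5.5) = t²/11.
At t = 20.8: DWL = 39.331. At t = 42.8: DWL = 166.531.
Increase = 166.531 − 39.331 = 127.20.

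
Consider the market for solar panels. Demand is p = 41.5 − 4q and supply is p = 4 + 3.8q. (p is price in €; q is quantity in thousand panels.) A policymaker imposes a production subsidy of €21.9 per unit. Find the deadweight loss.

Competitive equilibrium: 41.5 − 4q = 4 + 3.8q → q* = 4.8077, p* = 22.2692.
The subsidy lowers effective supply by 21.9: p = 3.8q − 17.9.
New quantity: 41.5 − 4q = 3.8q − 17.9 → q' = 7.6154.
Overproduction Δq = 7.6154 − 4.8077 = 2.8077; wedge = subsidy = 21.9.
DWL = ½ × 2.8077 × 21.9 = €30.74 thousand.

€30.74 thousand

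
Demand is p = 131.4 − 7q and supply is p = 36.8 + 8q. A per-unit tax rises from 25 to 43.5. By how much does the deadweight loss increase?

Competitive equilibrium: 131.4 − 7q = 36.8 + 8q → q* = 6.3067, p* = 87.2533.
For a per-unit tax t: Δq = t/15, so DWL = ½·t·(t/15) = t²/30.
At t = 25: DWL = 20.833. At t = 43.5: DWL = 63.075.
Increase = 63.075 − 20.833 = 42.24.

42.24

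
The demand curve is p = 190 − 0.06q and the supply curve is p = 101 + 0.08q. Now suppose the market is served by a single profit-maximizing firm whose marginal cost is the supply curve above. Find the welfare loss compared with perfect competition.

Competitive equilibrium: 190 − 0.06q = 101 + 0.08q → q* = 635.7143, p* = 151.8571.
Marginal revenue: MR = 190 − 0.12q. Set MR = MC: 190 − 0.12q = 101 + 0.08q → q_m = 445.
Price p_m = 190 − 0.06·445 = 163.3; MC(q_m) = 101 + 0.08·445 = 136.6.
Competitive q* = 635.7143, so Δq = 190.7143; wedge = 163.3 − 136.6 = 26.7.
The triangle = ½ × 190.7143 × 26.7 = 2546.04.

2546.04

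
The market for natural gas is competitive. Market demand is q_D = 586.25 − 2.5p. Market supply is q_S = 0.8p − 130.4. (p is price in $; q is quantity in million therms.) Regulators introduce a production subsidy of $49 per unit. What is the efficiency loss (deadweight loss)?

In inverse form: demand p = 234.5 − 0.4q, supply p = 163 + 1.25q.
Competitive equilibrium: 234.5 − 0.4q = 163 + 1.25q → q* = 43.3333, p* = 217.1667.
The subsidy lowers effective supply by 49: p = 114 + 1.25q.
New quantity: 234.5 − 0.4q = 114 + 1.25q → q' = 73.0303.
Overproduction Δq = 73.0303 − 43.3333 = 29.697; wedge = subsidy = 49.
DWL = ½ × 29.697 × 49 = $727.58 million.

$727.58 million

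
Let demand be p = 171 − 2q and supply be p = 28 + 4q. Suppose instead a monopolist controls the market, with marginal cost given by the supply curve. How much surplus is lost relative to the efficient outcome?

106.51

Competitive equilibrium: 171 − 2q = 28 + 4q → q* = 23.83333, p* = 123.33333.
Marginal revenue: MR = 171 − 4q. Set MR = MC: 171 − 4q = 28 + 4q → q_m = 17.875.
Price p_m = 171 − 2·17.875 = 135.25; MC(q_m) = 28 + 4·17.875 = 99.5.
Competitive q* = 23.83333, so Δq = 5.95833; wedge = 135.25 − 99.5 = 35.75.
Deadweight loss = ½ × 5.95833 × 35.75 = 106.51.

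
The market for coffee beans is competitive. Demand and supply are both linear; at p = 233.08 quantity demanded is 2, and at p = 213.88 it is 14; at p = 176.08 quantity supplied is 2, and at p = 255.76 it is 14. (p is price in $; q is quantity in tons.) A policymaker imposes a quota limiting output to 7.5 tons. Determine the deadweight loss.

$8.28

Demand slope = (213.88 − 233.08)/(14 − 2) = −1.6, so p = 236.28 − 1.6q.
Supply slope = (255.76 − 176.08)/(14 − 2) = 6.64, so p = 162.8 + 6.64q.
Competitive equilibrium: 236.28 − 1.6q = 162.8 + 6.64q → q* = 8.9175, p* = 222.012.
At q = 7.5: demand price = 236.28 − 1.6·7.5 = 224.28; supply price = 162.8 + 6.64·7.5 = 212.6.
Δq = 8.9175 − 7.5 = 1.4175; wedge = 224.28 − 212.6 = 11.68.
Welfare loss = ½ × 1.4175 × 11.68 = $8.28.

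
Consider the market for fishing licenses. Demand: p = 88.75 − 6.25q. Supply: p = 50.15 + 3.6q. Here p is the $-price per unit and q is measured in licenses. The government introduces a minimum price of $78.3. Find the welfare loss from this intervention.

Competitive equilibrium: 88.75 − 6.25q = 50.15 + 3.6q → q* = 3.9188, p* = 64.2576.
At the floor p = 78.3, quantity demanded = (88.75 − 78.3)/6.25 = 1.672.
Sellers' marginal cost at q' = 1.672: 50.15 + 3.6·1.672 = 56.1692.
Δq = 3.9188 − 1.672 = 2.2468; wedge = 78.3 − 56.1692 = 22.1308.
DWL = ½ × 2.2468 × 22.1308 = $24.86.

$24.86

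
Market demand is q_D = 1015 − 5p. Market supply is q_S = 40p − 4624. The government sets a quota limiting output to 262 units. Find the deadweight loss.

1798.67

In inverse form: demand p = 203 − 0.2q, supply p = 115.6 + 0.025q.
Competitive equilibrium: 203 − 0.2q = 115.6 + 0.025q → q* = 388.4444, p* = 125.3111.
At q = 262: demand price = 203 − 0.2·262 = 150.6; supply price = 115.6 + 0.025·262 = 122.15.
Δq = 388.4444 − 262 = 126.4444; wedge = 150.6 − 122.15 = 28.45.
Welfare loss = ½ × 126.4444 × 28.45 = 1798.67.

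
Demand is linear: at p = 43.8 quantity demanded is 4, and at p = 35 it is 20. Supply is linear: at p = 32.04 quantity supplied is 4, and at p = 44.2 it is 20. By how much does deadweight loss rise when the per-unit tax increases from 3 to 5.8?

9.40

Demand slope = (35 − 43.8)/(20 − 4) = −0.55, so p = 46 − 0.55q.
Supply slope = (44.2 − 32.04)/(20 − 4) = 0.76, so p = 29 + 0.76q.
Competitive equilibrium: 46 − 0.55q = 29 + 0.76q → q* = 12.9771, p* = 38.8626.
For a per-unit tax t: Δq = t/1.31, so DWL = ½·t·(t/1.31) = t²/2.62.
At t = 3: DWL = 3.4351. At t = 5.8: DWL = 12.8397.
Increase = 12.8397 − 3.4351 = 9.40.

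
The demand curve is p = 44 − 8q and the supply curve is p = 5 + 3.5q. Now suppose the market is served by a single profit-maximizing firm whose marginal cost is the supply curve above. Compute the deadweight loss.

11.13

Competitive equilibrium: 44 − 8q = 5 + 3.5q → q* = 3.3913, p* = 16.8696.
Marginal revenue: MR = 44 − 16q. Set MR = MC: 44 − 16q = 5 + 3.5q → q_m = 2.
Price p_m = 44 − 8·2 = 28; MC(q_m) = 5 + 3.5·2 = 12.
Competitive q* = 3.3913, so Δq = 1.3913; wedge = 28 − 12 = 16.
Welfare loss = ½ × 1.3913 × 16 = 11.13.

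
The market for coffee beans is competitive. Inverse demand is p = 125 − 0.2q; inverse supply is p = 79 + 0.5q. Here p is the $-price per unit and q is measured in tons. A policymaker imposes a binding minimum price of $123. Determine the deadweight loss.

$1086.43

Competitive equilibrium: 125 − 0.2q = 79 + 0.5q → q* = 65.7143, p* = 111.8571.
At the floor p = 123, quantity demanded = (125 − 123)/0.2 = 10.
Sellers' marginal cost at q' = 10: 79 + 0.5·10 = 84.
Δq = 65.7143 − 10 = 55.7143; wedge = 123 − 84 = 39.
DWL = ½ × 55.7143 × 39 = $1086.43.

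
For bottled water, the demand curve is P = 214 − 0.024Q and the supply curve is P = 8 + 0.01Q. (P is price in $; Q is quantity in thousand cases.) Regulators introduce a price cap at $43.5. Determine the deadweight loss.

Competitive equilibrium: 214 − 0.024Q = 8 + 0.01Q → Q* = 6058.8235, P* = 68.5882.
At the ceiling P = 43.5, quantity supplied = (43.5 − 8)/0.01 = 3550.
Willingness to pay at Q' = 3550: 214 − 0.024·3550 = 128.8.
ΔQ = 6058.8235 − 3550 = 2508.8235; wedge = 128.8 − 43.5 = 85.3.
The triangle = ½ × 2508.8235 × 85.3 = $107001.32 thousand.

$107001.32 thousand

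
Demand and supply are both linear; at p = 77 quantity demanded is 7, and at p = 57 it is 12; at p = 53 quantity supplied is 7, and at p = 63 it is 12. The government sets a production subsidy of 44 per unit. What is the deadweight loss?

161.33

Demand slope = (57 − 77)/(12 − 7) = −4, so p = 105 − 4q.
Supply slope = (63 − 53)/(12 − 7) = 2, so p = 39 + 2q.
Competitive equilibrium: 105 − 4q = 39 + 2q → q* = 11, p* = 61.
The subsidy lowers effective supply by 44: p = 2q − 5.
New quantity: 105 − 4q = 2q − 5 → q' = 18.3333.
Overproduction Δq = 18.3333 − 11 = 7.3333; wedge = subsidy = 44.
The triangle = ½ × 7.3333 × 44 = 161.33.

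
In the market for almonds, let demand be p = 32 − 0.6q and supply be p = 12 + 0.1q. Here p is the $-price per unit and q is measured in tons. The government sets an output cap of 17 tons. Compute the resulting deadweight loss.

$46.86

Competitive equilibrium: 32 − 0.6q = 12 + 0.1q → q* = 28.5714, p* = 14.8571.
At q = 17: demand price = 32 − 0.6·17 = 21.8; supply price = 12 + 0.1·17 = 13.7.
Δq = 28.5714 − 17 = 11.5714; wedge = 21.8 − 13.7 = 8.1.
The triangle = ½ × 11.5714 × 8.1 = $46.86.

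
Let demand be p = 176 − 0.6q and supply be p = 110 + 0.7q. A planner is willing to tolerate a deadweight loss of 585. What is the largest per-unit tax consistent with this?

39

Competitive equilibrium: 176 − 0.6q = 110 + 0.7q → q* = 50.7692, p* = 145.5385.
A tax t gives Δq = t/1.3 and wedge t, so DWL = t²/2.6.
t²/2.6 = 585 → t² = 1521 → t = 39.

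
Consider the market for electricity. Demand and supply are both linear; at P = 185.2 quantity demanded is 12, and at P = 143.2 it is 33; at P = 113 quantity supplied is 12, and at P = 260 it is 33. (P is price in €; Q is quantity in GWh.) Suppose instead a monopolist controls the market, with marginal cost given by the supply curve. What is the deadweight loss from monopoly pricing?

€59.64

Demand slope = (143.2 − 185.2)/(33 − 12) = −2, so P = 209.2 − 2Q.
Supply slope = (260 − 113)/(33 − 12) = 7, so P = 29 + 7Q.
Competitive equilibrium: 209.2 − 2Q = 29 + 7Q → Q* = 20.0222, P* = 169.1556.
Marginal revenue: MR = 209.2 − 4Q. Set MR = MC: 209.2 − 4Q = 29 + 7Q → Q_m = 16.3818.
Price P_m = 209.2 − 2·16.3818 = 176.4364; MC(Q_m) = 29 + 7·16.3818 = 143.6726.
Competitive Q* = 20.0222, so ΔQ = 3.6404; wedge = 176.4364 − 143.6726 = 32.7638.
DWL = ½ × 3.6404 × 32.7638 = €59.64.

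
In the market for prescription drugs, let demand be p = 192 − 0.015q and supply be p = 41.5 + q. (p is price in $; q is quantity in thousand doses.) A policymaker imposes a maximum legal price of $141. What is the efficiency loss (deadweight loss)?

Competitive equilibrium: 192 − 0.015q = 41.5 + q → q* = 148.2759, p* = 189.7759.
At the ceiling p = 141, quantity supplied = (141 − 41.5)/1 = 99.5.
Willingness to pay at q' = 99.5: 192 − 0.015·99.5 = 190.5075.
Δq = 148.2759 − 99.5 = 48.7759; wedge = 190.5075 − 141 = 49.5075.
Welfare loss = ½ × 48.7759 × 49.5075 = $1207.39 thousand.

$1207.39 thousand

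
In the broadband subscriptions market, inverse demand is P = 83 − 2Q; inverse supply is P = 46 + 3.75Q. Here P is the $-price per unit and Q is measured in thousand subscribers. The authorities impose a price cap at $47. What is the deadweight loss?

$109.38 thousand

Competitive equilibrium: 83 − 2Q = 46 + 3.75Q → Q* = 6.4348, P* = 70.1304.
At the ceiling P = 47, quantity supplied = (47 − 46)/3.75 = 0.2667.
Willingness to pay at Q' = 0.2667: 83 − 2·0.2667 = 82.4666.
ΔQ = 6.4348 − 0.2667 = 6.1681; wedge = 82.4666 − 47 = 35.4666.
The triangle = ½ × 6.1681 × 35.4666 = $109.38 thousand.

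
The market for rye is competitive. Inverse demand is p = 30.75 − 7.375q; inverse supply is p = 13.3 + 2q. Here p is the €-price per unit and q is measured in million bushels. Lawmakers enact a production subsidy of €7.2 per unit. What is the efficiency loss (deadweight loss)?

€2.76 million

Competitive equilibrium: 30.75 − 7.375q = 13.3 + 2q → q* = 1.8613, p* = 17.0227.
The subsidy lowers effective supply by 7.2: p = 6.1 + 2q.
New quantity: 30.75 − 7.375q = 6.1 + 2q → q' = 2.6293.
Overproduction Δq = 2.6293 − 1.8613 = 0.768; wedge = subsidy = 7.2.
Welfare loss = ½ × 0.768 × 7.2 = €2.76 million.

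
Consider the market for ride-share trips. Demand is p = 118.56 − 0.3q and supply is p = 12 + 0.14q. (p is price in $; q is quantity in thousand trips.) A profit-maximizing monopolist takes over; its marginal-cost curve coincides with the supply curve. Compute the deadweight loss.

Competitive equilibrium: 118.56 − 0.3q = 12 + 0.14q → q* = 242.1818, p* = 45.9055.
Marginal revenue: MR = 118.56 − 0.6q. Set MR = MC: 118.56 − 0.6q = 12 + 0.14q → q_m = 144.
Price p_m = 118.56 − 0.3·144 = 75.36; MC(q_m) = 12 + 0.14·144 = 32.16.
Competitive q* = 242.1818, so Δq = 98.1818; wedge = 75.36 − 32.16 = 43.2.
DWL = ½ × 98.1818 × 43.2 = $2120.73 thousand.

$2120.73 thousand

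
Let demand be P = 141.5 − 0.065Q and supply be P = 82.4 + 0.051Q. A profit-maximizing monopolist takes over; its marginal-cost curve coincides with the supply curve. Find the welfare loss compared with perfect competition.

Competitive equilibrium: 141.5 − 0.065Q = 82.4 + 0.051Q → Q* = 509.482759, P* = 108.383621.
Marginal revenue: MR = 141.5 − 0.13Q. Set MR = MC: 141.5 − 0.13Q = 82.4 + 0.051Q → Q_m = 326.519337.
Price P_m = 141.5 − 0.065·326.519337 = 120.276243; MC(Q_m) = 82.4 + 0.051·326.519337 = 99.052486.
Competitive Q* = 509.482759, so ΔQ = 182.963422; wedge = 120.276243 − 99.052486 = 21.223757.
The triangle = ½ × 182.963422 × 21.223757 = 1941.59.

1941.59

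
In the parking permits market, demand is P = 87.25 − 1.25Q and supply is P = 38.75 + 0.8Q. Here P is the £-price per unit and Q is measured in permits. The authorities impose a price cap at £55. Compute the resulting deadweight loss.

Competitive equilibrium: 87.25 − 1.25Q = 38.75 + 0.8Q → Q* = 23.6585, P* = 57.6768.
At the ceiling P = 55, quantity supplied = (55 − 38.75)/0.8 = 20.3125.
Willingness to pay at Q' = 20.3125: 87.25 − 1.25·20.3125 = 61.8594.
ΔQ = 23.6585 − 20.3125 = 3.346; wedge = 61.8594 − 55 = 6.8594.
DWL = ½ × 3.346 × 6.8594 = £11.48.

£11.48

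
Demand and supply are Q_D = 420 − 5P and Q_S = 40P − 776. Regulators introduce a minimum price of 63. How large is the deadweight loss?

In inverse form: demand P = 84 − 0.2Q, supply P = 19.4 + 0.025Q.
Competitive equilibrium: 84 − 0.2Q = 19.4 + 0.025Q → Q* = 287.1111, P* = 26.5778.
At the floor P = 63, quantity demanded = (84 − 63)/0.2 = 105.
Sellers' marginal cost at Q' = 105: 19.4 + 0.025·105 = 22.025.
ΔQ = 287.1111 − 105 = 182.1111; wedge = 63 − 22.025 = 40.975.
The triangle = ½ × 182.1111 × 40.975 = 3731.

3731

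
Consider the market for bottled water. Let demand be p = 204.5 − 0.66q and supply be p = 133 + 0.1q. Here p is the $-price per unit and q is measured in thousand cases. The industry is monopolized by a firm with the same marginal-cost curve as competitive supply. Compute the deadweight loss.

Competitive equilibrium: 204.5 − 0.66q = 133 + 0.1q → q* = 94.0789, p* = 142.4079.
Marginal revenue: MR = 204.5 − 1.32q. Set MR = MC: 204.5 − 1.32q = 133 + 0.1q → q_m = 50.3521.
Price p_m = 204.5 − 0.66·50.3521 = 171.2676; MC(q_m) = 133 + 0.1·50.3521 = 138.0352.
Competitive q* = 94.0789, so Δq = 43.7268; wedge = 171.2676 − 138.0352 = 33.2324.
The triangle = ½ × 43.7268 × 33.2324 = $726.57 thousand.

$726.57 thousand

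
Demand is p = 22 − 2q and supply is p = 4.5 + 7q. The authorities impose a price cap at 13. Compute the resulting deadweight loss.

2.40

Competitive equilibrium: 22 − 2q = 4.5 + 7q → q* = 1.9444, p* = 18.1111.
At the ceiling p = 13, quantity supplied = (13 − 4.5)/7 = 1.2143.
Willingness to pay at q' = 1.2143: 22 − 2·1.2143 = 19.5714.
Δq = 1.9444 − 1.2143 = 0.7301; wedge = 19.5714 − 13 = 6.5714.
DWL = ½ × 0.7301 × 6.5714 = 2.40.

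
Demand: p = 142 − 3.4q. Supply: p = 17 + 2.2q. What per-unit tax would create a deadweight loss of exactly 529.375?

77

Competitive equilibrium: 142 − 3.4q = 17 + 2.2q → q* = 22.3214, p* = 66.1071.
A tax t gives Δq = t/5.6 and wedge t, so DWL = t²/11.2.
t²/11.2 = 529.375 → t² = 5929 → t = 77.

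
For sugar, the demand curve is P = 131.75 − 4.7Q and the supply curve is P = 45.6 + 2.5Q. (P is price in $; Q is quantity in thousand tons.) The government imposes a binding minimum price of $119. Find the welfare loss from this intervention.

Competitive equilibrium: 131.75 − 4.7Q = 45.6 + 2.5Q → Q* = 11.9653, P* = 75.5132.
At the floor P = 119, quantity demanded = (131.75 − 119)/4.7 = 2.7128.
Sellers' marginal cost at Q' = 2.7128: 45.6 + 2.5·2.7128 = 52.382.
ΔQ = 11.9653 − 2.7128 = 9.2525; wedge = 119 − 52.382 = 66.618.
DWL = ½ × 9.2525 × 66.618 = $308.19 thousand.

$308.19 thousand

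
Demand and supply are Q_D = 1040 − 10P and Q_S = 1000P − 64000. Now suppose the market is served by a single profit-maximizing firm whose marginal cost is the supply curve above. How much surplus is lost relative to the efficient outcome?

In inverse form: demand P = 104 − 0.1Q, supply P = 64 + 0.001Q.
Competitive equilibrium: 104 − 0.1Q = 64 + 0.001Q → Q* = 396.0396, P* = 64.396.
Marginal revenue: MR = 104 − 0.2Q. Set MR = MC: 104 − 0.2Q = 64 + 0.001Q → Q_m = 199.005.
Price P_m = 104 − 0.1·199.005 = 84.0995; MC(Q_m) = 64 + 0.001·199.005 = 64.199.
Competitive Q* = 396.0396, so ΔQ = 197.0346; wedge = 84.0995 − 64.199 = 19.9005.
DWL = ½ × 197.0346 × 19.9005 = 1960.54.

1960.54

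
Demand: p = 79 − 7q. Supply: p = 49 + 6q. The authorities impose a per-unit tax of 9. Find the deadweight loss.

3.12

Competitive equilibrium: 79 − 7q = 49 + 6q → q* = 2.3077, p* = 62.8462.
With the tax, the buyer price exceeds the seller price by 9: (79 − 7q) − (49 + 6q) = 9 → q' = 1.6154.
Δq = 2.3077 − 1.6154 = 0.6923; the wedge equals the tax, 9.
DWL = ½ × 0.6923 × 9 = 3.12.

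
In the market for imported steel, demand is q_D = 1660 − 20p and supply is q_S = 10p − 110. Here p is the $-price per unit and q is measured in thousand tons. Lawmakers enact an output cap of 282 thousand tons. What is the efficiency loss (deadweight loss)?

$2940.30 thousand

In inverse form: demand p = 83 − 0.05q, supply p = 11 + 0.1q.
Competitive equilibrium: 83 − 0.05q = 11 + 0.1q → q* = 480, p* = 59.
At q = 282: demand price = 83 − 0.05·282 = 68.9; supply price = 11 + 0.1·282 = 39.2.
Δq = 480 − 282 = 198; wedge = 68.9 − 39.2 = 29.7.
DWL = ½ × 198 × 29.7 = $2940.30 thousand.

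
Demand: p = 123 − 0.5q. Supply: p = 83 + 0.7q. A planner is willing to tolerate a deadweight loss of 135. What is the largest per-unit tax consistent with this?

Competitive equilibrium: 123 − 0.5q = 83 + 0.7q → q* = 33.3333, p* = 106.3333.
A tax t gives Δq = t/1.2 and wedge t, so DWL = t²/2.4.
t²/2.4 = 135 → t² = 324 → t = 18.

18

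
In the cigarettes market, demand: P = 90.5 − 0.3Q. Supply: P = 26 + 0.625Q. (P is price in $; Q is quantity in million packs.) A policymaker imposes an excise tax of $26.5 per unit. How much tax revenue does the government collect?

Competitive equilibrium: 90.5 − 0.3Q = 26 + 0.625Q → Q* = 69.7297, P* = 69.5811.
With the tax, the buyer price exceeds the seller price by 26.5: (90.5 − 0.3Q) − (26 + 0.625Q) = 26.5 → Q' = 41.0811.
Tax revenue = 26.5 × 41.0811 = $1088.65 million.

$1088.65 million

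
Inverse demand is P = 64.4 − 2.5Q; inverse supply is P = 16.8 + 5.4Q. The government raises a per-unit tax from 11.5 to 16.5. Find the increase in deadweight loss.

Competitive equilibrium: 64.4 − 2.5Q = 16.8 + 5.4Q → Q* = 6.0253, P* = 49.3367.
For a per-unit tax t: ΔQ = t/7.9, so DWL = ½·t·(t/7.9) = t²/15.8.
At t = 11.5: DWL = 8.37. At t = 16.5: DWL = 17.231.
Increase = 17.231 − 8.37 = 8.86.

8.86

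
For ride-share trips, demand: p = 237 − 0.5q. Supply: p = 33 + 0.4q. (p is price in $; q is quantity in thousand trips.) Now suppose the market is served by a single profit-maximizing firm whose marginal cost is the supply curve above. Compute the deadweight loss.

$2948.98 thousand

Competitive equilibrium: 237 − 0.5q = 33 + 0.4q → q* = 226.6667, p* = 123.6667.
Marginal revenue: MR = 237 − q. Set MR = MC: 237 − q = 33 + 0.4q → q_m = 145.7143.
Price p_m = 237 − 0.5·145.7143 = 164.1429; MC(q_m) = 33 + 0.4·145.7143 = 91.2857.
Competitive q* = 226.6667, so Δq = 80.9524; wedge = 164.1429 − 91.2857 = 72.8572.
Welfare loss = ½ × 80.9524 × 72.8572 = $2948.98 thousand.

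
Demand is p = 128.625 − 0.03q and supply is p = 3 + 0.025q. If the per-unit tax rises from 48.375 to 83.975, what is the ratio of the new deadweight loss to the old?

Competitive equilibrium: 128.625 − 0.03q = 3 + 0.025q → q* = 2284.0909, p* = 60.1023.
For a per-unit tax t: Δq = t/0.055, so DWL = ½·t·(t/0.055) = t²/0.11.
At t = 48.375: DWL = 21274.006. At t = 83.975: DWL = 64107.278.
Ratio = (83.975/48.375)² = 3.013.

3.013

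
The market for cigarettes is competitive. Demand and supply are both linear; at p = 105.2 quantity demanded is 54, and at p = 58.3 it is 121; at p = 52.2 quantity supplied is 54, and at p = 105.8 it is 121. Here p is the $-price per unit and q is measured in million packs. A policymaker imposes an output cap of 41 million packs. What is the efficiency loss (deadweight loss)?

Demand slope = (58.3 − 105.2)/(121 − 54) = −0.7, so p = 143 − 0.7q.
Supply slope = (105.8 − 52.2)/(121 − 54) = 0.8, so p = 9 + 0.8q.
Competitive equilibrium: 143 − 0.7q = 9 + 0.8q → q* = 89.3333, p* = 80.4667.
At q = 41: demand price = 143 − 0.7·41 = 114.3; supply price = 9 + 0.8·41 = 41.8.
Δq = 89.3333 − 41 = 48.3333; wedge = 114.3 − 41.8 = 72.5.
The triangle = ½ × 48.3333 × 72.5 = $1752.08 million.

$1752.08 million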